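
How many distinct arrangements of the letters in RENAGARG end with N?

630

With the last slot taken by N, it remains to arrange the other 7 letters (REAGARG).
Those 7 letters have A appearing twice, G appearing twice, and R appearing twice, giving (7)!/(2!·2!·2!) = 630.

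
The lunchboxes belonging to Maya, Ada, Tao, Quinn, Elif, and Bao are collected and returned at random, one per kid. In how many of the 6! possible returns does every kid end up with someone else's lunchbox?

265

Count assignments avoiding every fixed point. For any j of the 6 kids fixed to their own lunchbox, the other 6−j can be arranged in (6−j)! ways.
By inclusion–exclusion this is Σ_{j=0}^{6} (−1)^j C(6,j)·(6−j)!.
Computing: 720 − 720 + 360 − 120 + 30 − 6 + 1 = 265.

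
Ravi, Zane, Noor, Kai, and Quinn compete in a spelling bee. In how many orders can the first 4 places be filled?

120

There are 5 choices for 1st place, 4 for 2nd, and so on down to 2 for position 4.
That gives 5 × 4 × 3 × 2 = 120.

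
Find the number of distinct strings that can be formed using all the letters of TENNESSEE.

Letter multiplicities in TENNESSEE: E×4, N×2, S×2, T×1.
Dividing 9! = 362880 by 4!·2!·2! = 96 for the repeated letters gives 3780.

3780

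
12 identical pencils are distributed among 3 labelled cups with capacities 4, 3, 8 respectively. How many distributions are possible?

Ignoring the caps, the number of non-negative solutions to x_1+…+x_3 = 12 is C(14,2) = 91.
Subtract solutions that violate a single cap (substitute x_i' = x_i − (cap_i+1)): x_1 ≥ 5 gives C(9,2) = 36; x_2 ≥ 4 gives C(10,2) = 45; x_3 ≥ 9 gives C(5,2) = 10. Together 91.
Add back pairs where two caps are both exceeded: 10 + 0 + 0 = 10.
By inclusion–exclusion the count is 91 − 91 + 10 = 10.

10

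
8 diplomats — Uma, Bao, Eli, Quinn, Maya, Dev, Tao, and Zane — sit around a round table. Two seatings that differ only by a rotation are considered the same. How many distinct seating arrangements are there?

Around a circle, 8 distinct people have 8!/8 = (7)! = 5040 rotationally distinct seatings.

5040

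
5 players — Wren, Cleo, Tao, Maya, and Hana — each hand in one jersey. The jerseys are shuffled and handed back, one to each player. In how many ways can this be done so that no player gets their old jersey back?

Let Aᵢ be the assignments in which player i gets their old jersey. We want the size of the complement of A₁∪…∪A_5.
By inclusion–exclusion this is Σ_{j=0}^{5} (−1)^j C(5,j)·(5−j)!.
Computing: 120 − 120 + 60 − 20 + 5 − 1 = 44.

44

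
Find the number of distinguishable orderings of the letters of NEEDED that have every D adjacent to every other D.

20

Treat the 2 copies of D as a single block. The multiset to arrange is then {DD, E, E, E, N}, 5 items in all.
That gives (5)!/(3!) = 20 arrangements.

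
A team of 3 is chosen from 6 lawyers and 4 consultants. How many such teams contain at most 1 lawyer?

40

Split by how many lawyers are chosen (0 through 1).
Sum: C(6,0)·C(4,3) + C(6,1)·C(4,2) = 4 + 36 = 40.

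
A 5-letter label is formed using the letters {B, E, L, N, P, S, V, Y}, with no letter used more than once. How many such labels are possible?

This is a permutation of 5 out of 8: P(8,5) = 8!/3!.
That product is 8 × 7 × 6 × 5 × 4 = 6720.

6720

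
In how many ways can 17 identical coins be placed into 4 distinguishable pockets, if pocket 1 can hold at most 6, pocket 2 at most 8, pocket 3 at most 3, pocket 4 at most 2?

Without the upper bounds there are C(20,3) = 1140 ways to split 17 among 4 pockets.
Subtract solutions that violate a single cap (substitute x_i' = x_i − (cap_i+1)): x_1 ≥ 7 gives C(13,3) = 286; x_2 ≥ 9 gives C(11,3) = 165; x_3 ≥ 4 gives C(16,3) = 560; x_4 ≥ 3 gives C(17,3) = 680. Together 1691.
Add back pairs where two caps are both exceeded: 4 + 84 + 120 + 35 + 56 + 286 = 585.
Subtract triples: 0 + 0 + 20 + 4 = 24.
By inclusion–exclusion the count is 1140 − 1691 + 585 − 24 = 10.

10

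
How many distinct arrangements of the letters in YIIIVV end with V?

Fix V in the last position and arrange the remaining 5 letters.
Those 5 letters have I appearing 3 times, giving (5)!/(3!) = 20.

20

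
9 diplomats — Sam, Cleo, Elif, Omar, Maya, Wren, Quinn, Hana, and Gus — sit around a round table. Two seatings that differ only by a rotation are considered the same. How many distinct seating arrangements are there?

40320

Around a circle, 9 distinct people have 9!/9 = (8)! = 40320 rotationally distinct seatings.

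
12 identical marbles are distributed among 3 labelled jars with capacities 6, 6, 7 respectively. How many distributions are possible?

Without the upper bounds there are C(14,2) = 91 ways to split 12 among 3 jars.
Subtract solutions that violate a single cap (substitute x_i' = x_i − (cap_i+1)): x_1 ≥ 7 gives C(7,2) = 21; x_2 ≥ 7 gives C(7,2) = 21; x_3 ≥ 8 gives C(6,2) = 15. Together 57.
No two caps can be exceeded simultaneously, so the pair terms are all 0.
By inclusion–exclusion the count is 91 − 57 + 0 = 34.

34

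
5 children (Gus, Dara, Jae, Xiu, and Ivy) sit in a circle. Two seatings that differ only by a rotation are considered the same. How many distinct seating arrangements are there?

Around a circle, 5 distinct people have 5!/5 = (4)! = 24 rotationally distinct seatings.

24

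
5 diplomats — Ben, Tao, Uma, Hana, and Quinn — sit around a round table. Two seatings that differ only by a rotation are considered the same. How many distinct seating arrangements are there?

Fix one person's seat to break rotational symmetry; the remaining 4 people can be arranged in (4)! = 24 ways.

24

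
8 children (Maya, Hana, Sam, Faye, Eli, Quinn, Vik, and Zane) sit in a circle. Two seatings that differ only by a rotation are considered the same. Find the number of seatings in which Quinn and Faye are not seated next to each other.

All circular seatings of 8 people number (7)! = 5040.
Those with Quinn next to Faye: fuse the pair into one unit and seat 7 units around a circle — 2·(6)! = 1440.
Subtracting, 5040 − 1440 = 3600.

3600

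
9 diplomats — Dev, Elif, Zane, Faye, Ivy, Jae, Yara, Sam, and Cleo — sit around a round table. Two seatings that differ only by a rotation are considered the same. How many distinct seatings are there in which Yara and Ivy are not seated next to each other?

Without the restriction there are (8)! = 40320 seatings.
Seatings with Yara beside Ivy: treat them as a block with 2 internal orders, giving 2 × (7)! = 10080.
Subtracting, 40320 − 10080 = 30240.

30240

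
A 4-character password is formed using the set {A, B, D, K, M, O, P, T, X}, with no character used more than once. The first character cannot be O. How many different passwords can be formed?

2688

The first character has 9−1 = 8 choices (anything except O).
The remaining 3 characters are filled from the other 8 symbols without repetition: 8 × 7 × 6 = 336.
Total: 8 × 336 = 2688.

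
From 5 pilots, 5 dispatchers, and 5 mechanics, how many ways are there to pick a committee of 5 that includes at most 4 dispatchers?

Split by how many dispatchers are chosen (0 through 4).
Sum: C(5,0)·C(10,5) + C(5,1)·C(10,4) + C(5,2)·C(10,3) + C(5,3)·C(10,2) + C(5,4)·C(10,1) = 252 + 1050 + 1200 + 450 + 50 = 3002.

3002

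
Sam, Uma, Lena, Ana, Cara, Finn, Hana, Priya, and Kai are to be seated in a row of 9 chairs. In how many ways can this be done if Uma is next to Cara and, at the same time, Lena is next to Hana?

Treat {Uma,Cara} as one block (2 orders) and {Lena,Hana} as another (2 orders).
That leaves 7 units to arrange: 2 × 2 × 7! = 4 × 5040 = 20160.

20160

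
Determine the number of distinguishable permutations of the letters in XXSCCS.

Letter multiplicities in XXSCCS: C×2, S×2, X×2.
So there are 6! / (2!·2!·2!) = 90 distinguishable arrangements.

90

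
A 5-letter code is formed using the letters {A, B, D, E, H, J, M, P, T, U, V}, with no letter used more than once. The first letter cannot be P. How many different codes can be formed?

50400

The first letter has 11−1 = 10 choices (anything except P).
The remaining 4 letters are filled from the other 10 symbols without repetition: 10 × 9 × 8 × 7 = 5040.
Total: 10 × 5040 = 50400.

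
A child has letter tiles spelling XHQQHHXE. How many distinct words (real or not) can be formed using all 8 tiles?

1680

Letter multiplicities in XHQQHHXE: E×1, H×3, Q×2, X×2.
Dividing 8! = 40320 by 3!·2!·2! = 24 for the repeated letters gives 1680.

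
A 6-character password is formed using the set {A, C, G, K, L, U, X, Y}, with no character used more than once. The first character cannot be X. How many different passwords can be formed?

The first character has 8−1 = 7 choices (anything except X).
The remaining 5 characters are filled from the other 7 symbols without repetition: 7 × 6 × 5 × 4 × 3 = 2520.
Total: 7 × 2520 = 17640.

17640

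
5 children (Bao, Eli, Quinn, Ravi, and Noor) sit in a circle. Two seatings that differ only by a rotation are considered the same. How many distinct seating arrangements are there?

Seat Bao anywhere (absorbing the rotational symmetry), then permute the other 4: (4)! = 24.

24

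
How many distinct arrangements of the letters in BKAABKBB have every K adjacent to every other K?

Treat the 2 copies of K as a single block. The multiset to arrange is then {KK, A, A, B, B, B, B}, 7 items in all.
That gives (7)!/(4!·2!) = 105 arrangements.

105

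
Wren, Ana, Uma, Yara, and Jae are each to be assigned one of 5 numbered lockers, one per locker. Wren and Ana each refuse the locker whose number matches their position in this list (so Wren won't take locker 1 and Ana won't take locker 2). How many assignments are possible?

78

Let Aᵢ (for i ∈ {1, 2}) be the placements that put person i in their forbidden locker. Any j of these fix j positions, leaving (5−j)! ways to fill the rest, and there are C(2,j) ways to pick which j.
By inclusion–exclusion, the number of valid placements is Σ_{j=0}^{2} (−1)^j C(2,j)·(5−j)!.
Computing: 120 − 48 + 6 = 78.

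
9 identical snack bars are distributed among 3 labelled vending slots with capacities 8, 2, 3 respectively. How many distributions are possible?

11

By stars and bars, unrestricted non-negative solutions to x_1+…+x_3 = 9 number C(9+2,2) = 55.
Subtract solutions that violate a single cap (substitute x_i' = x_i − (cap_i+1)): x_1 ≥ 9 gives C(2,2) = 1; x_2 ≥ 3 gives C(8,2) = 28; x_3 ≥ 4 gives C(7,2) = 21. Together 50.
Add back pairs where two caps are both exceeded: 0 + 0 + 6 = 6.
By inclusion–exclusion the count is 55 − 50 + 6 = 11.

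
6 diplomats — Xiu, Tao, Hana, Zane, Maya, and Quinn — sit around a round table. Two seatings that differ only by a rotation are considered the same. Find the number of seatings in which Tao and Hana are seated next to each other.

48

Glue Tao and Hana into a block (2 internal orders). Seating 5 units around a circle gives (4)! arrangements.
So 2 × (4)! = 2 × 24 = 48.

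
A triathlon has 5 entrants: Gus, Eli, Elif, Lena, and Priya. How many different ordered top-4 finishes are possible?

There are 5 choices for 1st place, 4 for 2nd, and so on down to 2 for position 4.
That gives 5 × 4 × 3 × 2 = 120.

120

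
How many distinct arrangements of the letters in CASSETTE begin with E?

With the first slot taken by E, it remains to arrange the other 7 letters (CASSTTE).
Those 7 letters have S appearing twice and T appearing twice, giving (7)!/(2!·2!) = 1260.

1260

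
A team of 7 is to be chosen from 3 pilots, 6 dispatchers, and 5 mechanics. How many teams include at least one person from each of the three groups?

3058

Total 7-person selections from all 14: C(14,7) = 3432.
Selections missing a whole group: no pilots → C(11,7) = 330; no dispatchers → C(8,7) = 8; no mechanics → C(9,7) = 36.
Add back selections omitting two groups (i.e. drawn from a single group): C(3,7) + C(6,7) + C(5,7) = 0.
By inclusion–exclusion: 3432 − 374 + 0 = 3058.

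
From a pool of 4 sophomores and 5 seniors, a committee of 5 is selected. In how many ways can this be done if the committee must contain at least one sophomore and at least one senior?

With no constraint there are C(9,5) = 126 possible selections.
Subtract selections that omit an entire group: no sophomores → C(5,5) = 1; no seniors → C(4,5) = 0.
Both groups omitted at once is impossible, so 126 − 1 = 125.

125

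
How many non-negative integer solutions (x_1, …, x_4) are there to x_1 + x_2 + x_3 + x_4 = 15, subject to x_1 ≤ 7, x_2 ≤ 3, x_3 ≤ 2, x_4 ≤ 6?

19

Without the upper bounds there are C(18,3) = 816 ways to split 15 among 4 variables.
Subtract solutions that violate a single cap (substitute x_i' = x_i − (cap_i+1)): x_1 ≥ 8 gives C(10,3) = 120; x_2 ≥ 4 gives C(14,3) = 364; x_3 ≥ 3 gives C(15,3) = 455; x_4 ≥ 7 gives C(11,3) = 165. Together 1104.
Add back pairs where two caps are both exceeded: 20 + 35 + 1 + 165 + 35 + 56 = 312.
Subtract triples: 1 + 0 + 0 + 4 = 5.
By inclusion–exclusion the count is 816 − 1104 + 312 − 5 = 19.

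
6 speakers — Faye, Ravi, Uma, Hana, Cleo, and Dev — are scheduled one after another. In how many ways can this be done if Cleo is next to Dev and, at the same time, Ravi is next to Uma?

Treat {Cleo,Dev} as one block (2 orders) and {Ravi,Uma} as another (2 orders).
That leaves 4 units to arrange: 2 × 2 × 4! = 4 × 24 = 96.

96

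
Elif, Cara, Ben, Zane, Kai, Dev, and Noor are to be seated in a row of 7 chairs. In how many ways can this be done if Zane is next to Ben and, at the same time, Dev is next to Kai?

480

Treat {Zane,Ben} as one block (2 orders) and {Dev,Kai} as another (2 orders).
That leaves 5 units to arrange: 2 × 2 × 5! = 4 × 120 = 480.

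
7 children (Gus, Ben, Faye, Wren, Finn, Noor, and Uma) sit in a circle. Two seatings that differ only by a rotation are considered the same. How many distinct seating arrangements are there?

720

Fix one person's seat to break rotational symmetry; the remaining 6 people can be arranged in (6)! = 720 ways.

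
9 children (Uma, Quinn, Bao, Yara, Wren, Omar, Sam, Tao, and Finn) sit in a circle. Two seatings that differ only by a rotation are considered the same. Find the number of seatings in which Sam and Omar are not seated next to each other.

All circular seatings of 9 people number (8)! = 40320.
Those with Sam next to Omar: fuse the pair into one unit and seat 8 units around a circle — 2·(7)! = 10080.
Subtracting, 40320 − 10080 = 30240.

30240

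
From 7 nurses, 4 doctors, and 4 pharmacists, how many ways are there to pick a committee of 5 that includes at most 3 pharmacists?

2992

Split by how many pharmacists are chosen (0 through 3).
Sum: C(4,0)·C(11,5) + C(4,1)·C(11,4) + C(4,2)·C(11,3) + C(4,3)·C(11,2) = 462 + 1320 + 990 + 220 = 2992.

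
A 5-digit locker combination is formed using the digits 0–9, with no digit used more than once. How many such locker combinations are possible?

30240

Choose and order 5 of the 10 symbols: the first digit has 10 options, the next 9, and so on down to 6.
That product is 10 × 9 × 8 × 7 × 6 = 30240.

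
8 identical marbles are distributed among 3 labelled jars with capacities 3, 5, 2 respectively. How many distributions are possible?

Ignoring the caps, the number of non-negative solutions to x_1+…+x_3 = 8 is C(10,2) = 45.
Subtract solutions that violate a single cap (substitute x_i' = x_i − (cap_i+1)): x_1 ≥ 4 gives C(6,2) = 15; x_2 ≥ 6 gives C(4,2) = 6; x_3 ≥ 3 gives C(7,2) = 21. Together 42.
Add back pairs where two caps are both exceeded: 0 + 3 + 0 = 3.
By inclusion–exclusion the count is 45 − 42 + 3 = 6.

6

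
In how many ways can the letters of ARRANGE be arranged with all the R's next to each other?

Treat the 2 copies of R as a single block. The multiset to arrange is then {RR, A, A, E, G, N}, 6 items in all.
That gives (6)!/(2!) = 360 arrangements.

360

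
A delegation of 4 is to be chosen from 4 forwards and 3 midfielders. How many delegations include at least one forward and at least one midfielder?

Unrestricted: C(7,4) = 35 ways to pick any 4 of the 7.
Subtract selections that omit an entire group: no forwards → C(3,4) = 0; no midfielders → C(4,4) = 1.
Both groups omitted at once is impossible, so 35 − 1 = 34.

34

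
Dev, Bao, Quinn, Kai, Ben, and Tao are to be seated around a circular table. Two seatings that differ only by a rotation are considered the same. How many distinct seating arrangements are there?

120

Around a circle, 6 distinct people have 6!/6 = (5)! = 120 rotationally distinct seatings.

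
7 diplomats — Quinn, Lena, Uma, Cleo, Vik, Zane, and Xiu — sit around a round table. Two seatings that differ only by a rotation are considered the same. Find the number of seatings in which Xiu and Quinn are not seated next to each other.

Without the restriction there are (6)! = 720 seatings.
Seatings with Xiu beside Quinn: treat them as a block with 2 internal orders, giving 2 × (5)! = 240.
Subtracting, 720 − 240 = 480.

480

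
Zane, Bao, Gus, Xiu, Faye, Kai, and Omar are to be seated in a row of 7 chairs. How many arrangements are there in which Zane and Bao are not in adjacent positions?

Of the 7! = 5040 arrangements, those with Zane and Bao adjacent number 2 × 6! = 1440 (treat the pair as a block with 2 internal orders).
Complementary counting: 5040 − 1440 = 3600.

3600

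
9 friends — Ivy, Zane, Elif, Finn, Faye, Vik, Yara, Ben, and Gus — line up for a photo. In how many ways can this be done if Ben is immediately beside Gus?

Glue Ben and Gus into one block (2 internal orders), leaving 8 units to arrange in a row.
So the count is 2·(8)! = 80640.

80640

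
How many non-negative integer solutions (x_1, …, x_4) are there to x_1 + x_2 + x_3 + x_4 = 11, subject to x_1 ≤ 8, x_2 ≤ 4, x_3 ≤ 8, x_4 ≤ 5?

By stars and bars, unrestricted non-negative solutions to x_1+…+x_4 = 11 number C(11+3,3) = 364.
Subtract solutions that violate a single cap (substitute x_i' = x_i − (cap_i+1)): x_1 ≥ 9 gives C(5,3) = 10; x_2 ≥ 5 gives C(9,3) = 84; x_3 ≥ 9 gives C(5,3) = 10; x_4 ≥ 6 gives C(8,3) = 56. Together 160.
Add back pairs where two caps are both exceeded: 0 + 0 + 0 + 0 + 1 + 0 = 1.
By inclusion–exclusion the count is 364 − 160 + 1 = 205.

205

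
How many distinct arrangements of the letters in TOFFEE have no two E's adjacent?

Total arrangements of TOFFEE: 6!/(2!·2!) = 180.
If the two E's are adjacent, glue them into one block, leaving 5 items to arrange: (5)!/(2!) = 60 ways.
Hence 180 − 60 = 120.

120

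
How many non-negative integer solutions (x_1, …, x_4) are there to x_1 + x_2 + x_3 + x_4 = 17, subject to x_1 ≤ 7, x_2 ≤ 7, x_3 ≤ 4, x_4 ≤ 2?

19

Ignoring the caps, the number of non-negative solutions to x_1+…+x_4 = 17 is C(20,3) = 1140.
Subtract solutions that violate a single cap (substitute x_i' = x_i − (cap_i+1)): x_1 ≥ 8 gives C(12,3) = 220; x_2 ≥ 8 gives C(12,3) = 220; x_3 ≥ 5 gives C(15,3) = 455; x_4 ≥ 3 gives C(17,3) = 680. Together 1575.
Add back pairs where two caps are both exceeded: 4 + 35 + 84 + 35 + 84 + 220 = 462.
Subtract triples: 0 + 0 + 4 + 4 = 8.
By inclusion–exclusion the count is 1140 − 1575 + 462 − 8 = 19.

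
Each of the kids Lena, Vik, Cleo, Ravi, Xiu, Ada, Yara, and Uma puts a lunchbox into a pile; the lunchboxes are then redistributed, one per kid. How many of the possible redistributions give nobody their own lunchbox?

14833

Let Aᵢ be the assignments in which kid i gets their own lunchbox. We want the size of the complement of A₁∪…∪A_8.
By inclusion–exclusion this is Σ_{j=0}^{8} (−1)^j C(8,j)·(8−j)!.
Computing: 40320 − 40320 + 20160 − 6720 + 1680 − 336 + 56 − 8 + 1 = 14833.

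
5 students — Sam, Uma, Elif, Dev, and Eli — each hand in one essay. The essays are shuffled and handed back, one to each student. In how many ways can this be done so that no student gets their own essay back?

Count assignments avoiding every fixed point. For any j of the 5 students fixed to their own essay, the other 5−j can be arranged in (5−j)! ways.
By inclusion–exclusion this is Σ_{j=0}^{5} (−1)^j C(5,j)·(5−j)!.
Computing: 120 − 120 + 60 − 20 + 5 − 1 = 44.

44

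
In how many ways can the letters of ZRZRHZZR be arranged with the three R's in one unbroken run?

Treat the 3 copies of R as a single block. The multiset to arrange is then {RRR, H, Z, Z, Z, Z}, 6 items in all.
That gives (6)!/(4!) = 30 arrangements.

30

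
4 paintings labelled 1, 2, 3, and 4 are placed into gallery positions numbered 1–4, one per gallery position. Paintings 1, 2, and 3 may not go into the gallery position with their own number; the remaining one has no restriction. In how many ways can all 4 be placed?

11

Let Aᵢ (for i ∈ {1, 2, 3}) be the placements that put painting i in its forbidden gallery position. Any j of these fix j positions, leaving (4−j)! ways to fill the rest, and there are C(3,j) ways to pick which j.
By inclusion–exclusion, the number of valid placements is Σ_{j=0}^{3} (−1)^j C(3,j)·(4−j)!.
Computing: 24 − 18 + 6 − 1 = 11.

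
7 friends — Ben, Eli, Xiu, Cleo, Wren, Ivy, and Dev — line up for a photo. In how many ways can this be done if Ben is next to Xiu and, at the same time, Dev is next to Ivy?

Treat {Ben,Xiu} as one block (2 orders) and {Dev,Ivy} as another (2 orders).
That leaves 5 units to arrange: 2 × 2 × 5! = 4 × 120 = 480.

480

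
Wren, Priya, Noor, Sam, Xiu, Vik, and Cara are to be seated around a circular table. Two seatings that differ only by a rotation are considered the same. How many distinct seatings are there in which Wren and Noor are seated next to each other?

240

Treat {Wren, Noor} as one unit (2 internal orders) and seat the resulting 6 units around the table: (5)! circular arrangements.
So 2 × (5)! = 2 × 120 = 240.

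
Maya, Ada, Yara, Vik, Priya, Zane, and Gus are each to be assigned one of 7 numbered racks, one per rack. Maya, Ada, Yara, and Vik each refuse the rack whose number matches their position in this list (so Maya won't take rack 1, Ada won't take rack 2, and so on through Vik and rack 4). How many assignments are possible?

2790

Let Aᵢ (for 1 ≤ i ≤ 4) be the placements that put person i in their forbidden rack. Any j of these fix j positions, leaving (7−j)! ways to fill the rest, and there are C(4,j) ways to pick which j.
By inclusion–exclusion, the number of valid placements is Σ_{j=0}^{4} (−1)^j C(4,j)·(7−j)!.
Computing: 5040 − 2880 + 720 − 96 + 6 = 2790.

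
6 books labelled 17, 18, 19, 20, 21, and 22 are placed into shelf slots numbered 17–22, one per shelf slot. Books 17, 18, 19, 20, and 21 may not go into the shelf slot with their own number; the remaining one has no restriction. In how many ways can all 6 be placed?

Let Aᵢ (for 17 ≤ i ≤ 21) be the placements that put book i in its forbidden shelf slot. Any j of these fix j positions, leaving (6−j)! ways to fill the rest, and there are C(5,j) ways to pick which j.
By inclusion–exclusion, the number of valid placements is Σ_{j=0}^{5} (−1)^j C(5,j)·(6−j)!.
Computing: 720 − 600 + 240 − 60 + 10 − 1 = 309.

309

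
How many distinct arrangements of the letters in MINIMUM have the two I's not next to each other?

300

There are 7!/(3!·2!) = 420 arrangements of MINIMUM in total.
Arrangements with the I's together: treat II as one letter, giving (6)!/(3!) = 120.
Subtracting, 420 − 120 = 300 arrangements keep the I's apart.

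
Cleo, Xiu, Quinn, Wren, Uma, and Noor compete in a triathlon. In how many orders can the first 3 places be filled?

120

There are 6 choices for 1st place, 5 for 2nd, and 4 for 3rd.
That gives 6 × 5 × 4 = 120.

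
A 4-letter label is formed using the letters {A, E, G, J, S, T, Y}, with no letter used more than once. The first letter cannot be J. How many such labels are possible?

The first letter has 7−1 = 6 choices (anything except J).
The remaining 3 letters are filled from the other 6 symbols without repetition: 6 × 5 × 4 = 120.
Total: 6 × 120 = 720.

720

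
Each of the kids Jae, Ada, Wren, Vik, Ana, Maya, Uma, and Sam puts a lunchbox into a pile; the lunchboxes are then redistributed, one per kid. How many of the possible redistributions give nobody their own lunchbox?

14833

Let Aᵢ be the assignments in which kid i gets their own lunchbox. We want the size of the complement of A₁∪…∪A_8.
By inclusion–exclusion this is Σ_{j=0}^{8} (−1)^j C(8,j)·(8−j)!.
Computing: 40320 − 40320 + 20160 − 6720 + 1680 − 336 + 56 − 8 + 1 = 14833.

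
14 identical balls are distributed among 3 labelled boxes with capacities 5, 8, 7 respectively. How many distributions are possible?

27

Ignoring the caps, the number of non-negative solutions to x_1+…+x_3 = 14 is C(16,2) = 120.
Subtract solutions that violate a single cap (substitute x_i' = x_i − (cap_i+1)): x_1 ≥ 6 gives C(10,2) = 45; x_2 ≥ 9 gives C(7,2) = 21; x_3 ≥ 8 gives C(8,2) = 28. Together 94.
Add back pairs where two caps are both exceeded: 0 + 1 + 0 = 1.
By inclusion–exclusion the count is 120 − 94 + 1 = 27.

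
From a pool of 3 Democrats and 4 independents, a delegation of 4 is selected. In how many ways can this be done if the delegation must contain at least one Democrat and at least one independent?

34

Total 4-person selections from all 7: C(7,4) = 35.
Selections missing a whole group: no Democrats → C(4,4) = 1; no independents → C(3,4) = 0.
Both groups omitted at once is impossible, so 35 − 1 = 34.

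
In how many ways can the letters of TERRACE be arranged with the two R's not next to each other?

900

Total arrangements of TERRACE: 7!/(2!·2!) = 1260.
Arrangements with the R's together: treat RR as one letter, giving (6)!/(2!) = 360.
Hence 1260 − 360 = 900.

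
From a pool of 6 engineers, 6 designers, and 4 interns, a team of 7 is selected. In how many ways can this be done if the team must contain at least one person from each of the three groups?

Unrestricted: C(16,7) = 11440 ways to pick any 7 of the 16.
Subtract selections that omit an entire group: no engineers → C(10,7) = 120; no designers → C(10,7) = 120; no interns → C(12,7) = 792.
Add back selections omitting two groups (i.e. drawn from a single group): C(6,7) + C(6,7) + C(4,7) = 0.
By inclusion–exclusion: 11440 − 1032 + 0 = 10408.

10408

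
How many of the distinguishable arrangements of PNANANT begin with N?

Fix N in the first position and arrange the remaining 6 letters.
Those 6 letters have A appearing twice and N appearing twice, giving (6)!/(2!·2!) = 180.

180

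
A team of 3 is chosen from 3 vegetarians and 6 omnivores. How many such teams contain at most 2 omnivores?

64

Split by how many omnivores are chosen (0 through 2).
Sum: C(6,0)·C(3,3) + C(6,1)·C(3,2) + C(6,2)·C(3,1) = 1 + 18 + 45 = 64.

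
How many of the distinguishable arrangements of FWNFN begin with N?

12

With the first slot taken by N, it remains to arrange the other 4 letters (FWFN).
Those 4 letters have F appearing twice, giving (4)!/(2!) = 12.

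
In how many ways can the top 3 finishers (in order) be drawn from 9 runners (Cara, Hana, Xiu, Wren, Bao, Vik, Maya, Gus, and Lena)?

504

There are 9 choices for 1st place, 8 for 2nd, and 7 for 3rd.
That gives 9 × 8 × 7 = 504.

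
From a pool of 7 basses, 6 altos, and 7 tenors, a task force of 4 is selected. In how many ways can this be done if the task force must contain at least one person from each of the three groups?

Total 4-person selections from all 20: C(20,4) = 4845.
Subtract selections that omit an entire group: no basses → C(13,4) = 715; no altos → C(14,4) = 1001; no tenors → C(13,4) = 715.
Add back selections omitting two groups (i.e. drawn from a single group): C(7,4) + C(6,4) + C(7,4) = 85.
By inclusion–exclusion: 4845 − 2431 + 85 = 2499.

2499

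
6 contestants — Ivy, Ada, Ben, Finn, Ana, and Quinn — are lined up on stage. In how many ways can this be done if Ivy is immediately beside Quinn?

Place the 4 others and the Ivy-Quinn pair as 5 objects in a line; the pair has 2 internal arrangements.
That gives 2 × 5! = 2 × 120 = 240.

240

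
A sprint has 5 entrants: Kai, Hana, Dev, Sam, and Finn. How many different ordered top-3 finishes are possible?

This is an ordered selection of 3 from 5: P(5,3).
That gives 5 × 4 × 3 = 60.

60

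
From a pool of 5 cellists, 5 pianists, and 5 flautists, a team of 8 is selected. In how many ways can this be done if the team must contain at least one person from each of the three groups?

6300

Unrestricted: C(15,8) = 6435 ways to pick any 8 of the 15.
Selections missing a whole group: no cellists → C(10,8) = 45; no pianists → C(10,8) = 45; no flautists → C(10,8) = 45.
Add back selections omitting two groups (i.e. drawn from a single group): C(5,8) + C(5,8) + C(5,8) = 0.
By inclusion–exclusion: 6435 − 135 + 0 = 6300.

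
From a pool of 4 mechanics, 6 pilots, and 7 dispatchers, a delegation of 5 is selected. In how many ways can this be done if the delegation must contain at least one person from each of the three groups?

With no constraint there are C(17,5) = 6188 possible selections.
Selections missing a whole group: no mechanics → C(13,5) = 1287; no pilots → C(11,5) = 462; no dispatchers → C(10,5) = 252.
Add back selections omitting two groups (i.e. drawn from a single group): C(4,5) + C(6,5) + C(7,5) = 27.
By inclusion–exclusion: 6188 − 2001 + 27 = 4214.

4214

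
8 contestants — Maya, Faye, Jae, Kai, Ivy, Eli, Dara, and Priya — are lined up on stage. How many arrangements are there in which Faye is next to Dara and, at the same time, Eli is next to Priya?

Treat {Faye,Dara} as one block (2 orders) and {Eli,Priya} as another (2 orders).
That leaves 6 units to arrange: 2 × 2 × 6! = 4 × 720 = 2880.

2880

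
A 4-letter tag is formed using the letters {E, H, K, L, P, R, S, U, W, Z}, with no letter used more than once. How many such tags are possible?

5040

This is a permutation of 4 out of 10: P(10,4) = 10!/6!.
10 × 9 × 8 × 7 = 5040.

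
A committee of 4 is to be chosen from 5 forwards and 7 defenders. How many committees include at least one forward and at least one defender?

455

Unrestricted: C(12,4) = 495 ways to pick any 4 of the 12.
Subtract selections that omit an entire group: no forwards → C(7,4) = 35; no defenders → C(5,4) = 5.
Both groups omitted at once is impossible, so 495 − 40 = 455.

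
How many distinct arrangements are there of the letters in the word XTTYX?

30

Letter multiplicities in XTTYX: T×2, X×2, Y×1.
So there are 5! / (2!·2!) = 30 distinguishable arrangements.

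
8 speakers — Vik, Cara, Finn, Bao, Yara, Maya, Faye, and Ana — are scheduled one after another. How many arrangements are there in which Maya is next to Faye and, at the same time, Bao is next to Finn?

2880

Treat {Maya,Faye} as one block (2 orders) and {Bao,Finn} as another (2 orders).
That leaves 6 units to arrange: 2 × 2 × 6! = 4 × 720 = 2880.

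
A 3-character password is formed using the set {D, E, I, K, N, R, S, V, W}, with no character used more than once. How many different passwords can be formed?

With no repetition, fill the 3 characters in order: 9 choices, then 8, down to 7.
9 × 8 × 7 = 504.

504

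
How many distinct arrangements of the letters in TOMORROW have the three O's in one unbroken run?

Treat the 3 copies of O as a single block. The multiset to arrange is then {OOO, M, R, R, T, W}, 6 items in all.
That gives (6)!/(2!) = 360 arrangements.

360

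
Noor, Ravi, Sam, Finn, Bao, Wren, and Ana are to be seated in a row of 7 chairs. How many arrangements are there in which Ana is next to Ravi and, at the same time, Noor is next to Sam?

Treat {Ana,Ravi} as one block (2 orders) and {Noor,Sam} as another (2 orders).
That leaves 5 units to arrange: 2 × 2 × 5! = 4 × 120 = 480.

480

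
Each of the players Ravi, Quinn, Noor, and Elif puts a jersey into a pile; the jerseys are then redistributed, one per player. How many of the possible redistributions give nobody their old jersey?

Let Aᵢ be the assignments in which player i gets their old jersey. We want the size of the complement of A₁∪…∪A_4.
By inclusion–exclusion this is Σ_{j=0}^{4} (−1)^j C(4,j)·(4−j)!.
Computing: 24 − 24 + 12 − 4 + 1 = 9.

9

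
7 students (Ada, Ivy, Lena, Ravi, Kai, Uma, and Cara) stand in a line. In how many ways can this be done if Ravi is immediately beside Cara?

Treat {Ravi, Cara} as a single unit. There are 6 units to order, and the pair itself can be ordered 2 ways.
That gives 2 × 6! = 2 × 720 = 1440.

1440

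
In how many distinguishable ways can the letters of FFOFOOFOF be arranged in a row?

The 9 letters of FFOFOOFOF have repeats: F appearing 5 times and O appearing 4 times.
Dividing 9! = 362880 by 5!·4! = 2880 for the repeated letters gives 126.

126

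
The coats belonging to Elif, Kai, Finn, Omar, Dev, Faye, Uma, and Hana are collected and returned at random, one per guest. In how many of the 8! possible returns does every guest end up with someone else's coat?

Count assignments avoiding every fixed point. For any j of the 8 guests fixed to their own coat, the other 8−j can be arranged in (8−j)! ways.
By inclusion–exclusion this is Σ_{j=0}^{8} (−1)^j C(8,j)·(8−j)!.
Computing: 40320 − 40320 + 20160 − 6720 + 1680 − 336 + 56 − 8 + 1 = 14833.

14833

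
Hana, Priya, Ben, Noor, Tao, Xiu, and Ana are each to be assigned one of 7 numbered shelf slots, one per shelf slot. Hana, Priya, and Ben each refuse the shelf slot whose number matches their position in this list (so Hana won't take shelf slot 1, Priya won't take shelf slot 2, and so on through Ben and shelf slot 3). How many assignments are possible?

Let Aᵢ (for i ∈ {1, 2, 3}) be the placements that put person i in their forbidden shelf slot. Any j of these fix j positions, leaving (7−j)! ways to fill the rest, and there are C(3,j) ways to pick which j.
By inclusion–exclusion, the number of valid placements is Σ_{j=0}^{3} (−1)^j C(3,j)·(7−j)!.
Computing: 5040 − 2160 + 360 − 24 = 3216.

3216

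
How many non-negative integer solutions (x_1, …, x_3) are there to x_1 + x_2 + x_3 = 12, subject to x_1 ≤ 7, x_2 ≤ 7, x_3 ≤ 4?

25

Without the upper bounds there are C(14,2) = 91 ways to split 12 among 3 variables.
Subtract solutions that violate a single cap (substitute x_i' = x_i − (cap_i+1)): x_1 ≥ 8 gives C(6,2) = 15; x_2 ≥ 8 gives C(6,2) = 15; x_3 ≥ 5 gives C(9,2) = 36. Together 66.
No two caps can be exceeded simultaneously, so the pair terms are all 0.
By inclusion–exclusion the count is 91 − 66 + 0 = 25.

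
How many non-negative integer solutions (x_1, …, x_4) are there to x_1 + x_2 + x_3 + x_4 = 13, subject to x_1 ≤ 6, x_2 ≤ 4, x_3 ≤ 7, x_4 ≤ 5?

Ignoring the caps, the number of non-negative solutions to x_1+…+x_4 = 13 is C(16,3) = 560.
Subtract solutions that violate a single cap (substitute x_i' = x_i − (cap_i+1)): x_1 ≥ 7 gives C(9,3) = 84; x_2 ≥ 5 gives C(11,3) = 165; x_3 ≥ 8 gives C(8,3) = 56; x_4 ≥ 6 gives C(10,3) = 120. Together 425.
Add back pairs where two caps are both exceeded: 4 + 0 + 1 + 1 + 10 + 0 = 16.
By inclusion–exclusion the count is 560 − 425 + 16 = 151.

151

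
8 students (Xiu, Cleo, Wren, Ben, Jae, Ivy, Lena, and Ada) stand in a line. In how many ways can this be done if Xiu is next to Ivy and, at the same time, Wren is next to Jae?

2880

Treat {Xiu,Ivy} as one block (2 orders) and {Wren,Jae} as another (2 orders).
That leaves 6 units to arrange: 2 × 2 × 6! = 4 × 720 = 2880.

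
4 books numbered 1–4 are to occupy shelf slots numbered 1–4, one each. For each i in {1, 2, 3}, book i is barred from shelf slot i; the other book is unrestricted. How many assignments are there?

Let Aᵢ (for i ∈ {1, 2, 3}) be the placements that put book i in its forbidden shelf slot. Any j of these fix j positions, leaving (4−j)! ways to fill the rest, and there are C(3,j) ways to pick which j.
By inclusion–exclusion, the number of valid placements is Σ_{j=0}^{3} (−1)^j C(3,j)·(4−j)!.
Computing: 24 − 18 + 6 − 1 = 11.

11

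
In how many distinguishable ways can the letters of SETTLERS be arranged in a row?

SETTLERS has 8 letters with E appearing twice, S appearing twice, and T appearing twice.
So there are 8! / (2!·2!·2!) = 5040 distinguishable arrangements.

5040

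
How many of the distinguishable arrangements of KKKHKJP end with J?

30

With the last slot taken by J, it remains to arrange the other 6 letters (KKKHKP).
Those 6 letters have K appearing 4 times, giving (6)!/(4!) = 30.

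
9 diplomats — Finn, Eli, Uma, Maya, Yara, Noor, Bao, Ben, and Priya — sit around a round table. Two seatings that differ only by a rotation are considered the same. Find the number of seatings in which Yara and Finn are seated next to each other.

10080

Glue Yara and Finn into a block (2 internal orders). Seating 8 units around a circle gives (7)! arrangements.
So 2 × (7)! = 2 × 5040 = 10080.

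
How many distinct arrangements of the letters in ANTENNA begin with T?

60

With the first slot taken by T, it remains to arrange the other 6 letters (ANENNA).
Those 6 letters have A appearing twice and N appearing 3 times, giving (6)!/(3!·2!) = 60.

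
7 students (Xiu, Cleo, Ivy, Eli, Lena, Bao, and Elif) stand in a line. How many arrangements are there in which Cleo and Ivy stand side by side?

Place the 5 others and the Cleo-Ivy pair as 6 objects in a line; the pair has 2 internal arrangements.
So the count is 2·(6)! = 1440.

1440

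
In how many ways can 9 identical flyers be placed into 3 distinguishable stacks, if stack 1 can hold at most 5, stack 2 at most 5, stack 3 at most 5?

By stars and bars, unrestricted non-negative solutions to x_1+…+x_3 = 9 number C(9+2,2) = 55.
Subtract solutions that violate a single cap (substitute x_i' = x_i − (cap_i+1)): x_1 ≥ 6 gives C(5,2) = 10; x_2 ≥ 6 gives C(5,2) = 10; x_3 ≥ 6 gives C(5,2) = 10. Together 30.
No two caps can be exceeded simultaneously, so the pair terms are all 0.
By inclusion–exclusion the count is 55 − 30 + 0 = 25.

25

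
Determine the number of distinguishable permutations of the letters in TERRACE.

1260

The 7 letters of TERRACE have repeats: E appearing twice and R appearing twice.
The number of distinct arrangements is 7!/(2!·2!) = 5040/4 = 1260.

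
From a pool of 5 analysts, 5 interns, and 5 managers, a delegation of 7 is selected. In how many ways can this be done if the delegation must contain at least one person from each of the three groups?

6075

Total 7-person selections from all 15: C(15,7) = 6435.
Subtract selections that omit an entire group: no analysts → C(10,7) = 120; no interns → C(10,7) = 120; no managers → C(10,7) = 120.
Add back selections omitting two groups (i.e. drawn from a single group): C(5,7) + C(5,7) + C(5,7) = 0.
By inclusion–exclusion: 6435 − 360 + 0 = 6075.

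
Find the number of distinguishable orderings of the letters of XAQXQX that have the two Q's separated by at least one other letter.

There are 6!/(3!·2!) = 60 arrangements of XAQXQX in total.
Arrangements with the Q's together: treat QQ as one letter, giving (5)!/(3!) = 20.
Hence 60 − 20 = 40.

40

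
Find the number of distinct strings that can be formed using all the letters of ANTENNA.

Letter multiplicities in ANTENNA: A×2, E×1, N×3, T×1.
Dividing 7! = 5040 by 3!·2! = 12 for the repeated letters gives 420.

420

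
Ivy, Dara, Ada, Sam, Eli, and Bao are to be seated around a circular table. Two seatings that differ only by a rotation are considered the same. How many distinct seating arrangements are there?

120

Fix one person's seat to break rotational symmetry; the remaining 5 people can be arranged in (5)! = 120 ways.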